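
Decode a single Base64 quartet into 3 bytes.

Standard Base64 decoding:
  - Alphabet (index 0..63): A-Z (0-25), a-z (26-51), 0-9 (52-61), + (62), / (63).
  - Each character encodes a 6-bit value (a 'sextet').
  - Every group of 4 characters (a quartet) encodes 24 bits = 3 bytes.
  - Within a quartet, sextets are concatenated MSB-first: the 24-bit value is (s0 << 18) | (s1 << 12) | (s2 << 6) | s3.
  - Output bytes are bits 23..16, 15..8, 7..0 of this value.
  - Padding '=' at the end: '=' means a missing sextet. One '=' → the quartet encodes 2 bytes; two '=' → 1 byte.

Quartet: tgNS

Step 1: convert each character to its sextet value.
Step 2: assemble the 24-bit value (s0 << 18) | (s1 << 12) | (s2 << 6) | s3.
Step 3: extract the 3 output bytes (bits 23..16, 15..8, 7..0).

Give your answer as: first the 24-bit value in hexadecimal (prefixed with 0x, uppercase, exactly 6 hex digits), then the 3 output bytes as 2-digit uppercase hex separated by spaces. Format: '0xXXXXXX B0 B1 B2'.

Answer: 0xB60352 B6 03 52

Derivation:
Sextets: t=45, g=32, N=13, S=18
24-bit: (45<<18) | (32<<12) | (13<<6) | 18
      = 0xB40000 | 0x020000 | 0x000340 | 0x000012
      = 0xB60352
Bytes: (v>>16)&0xFF=B6, (v>>8)&0xFF=03, v&0xFF=52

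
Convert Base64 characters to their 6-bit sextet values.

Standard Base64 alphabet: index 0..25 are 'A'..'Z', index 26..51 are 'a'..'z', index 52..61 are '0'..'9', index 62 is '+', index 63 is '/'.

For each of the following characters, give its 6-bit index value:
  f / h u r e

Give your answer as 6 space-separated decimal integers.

'f': a..z range, 26 + ord('f') − ord('a') = 31
'/': index 63
'h': a..z range, 26 + ord('h') − ord('a') = 33
'u': a..z range, 26 + ord('u') − ord('a') = 46
'r': a..z range, 26 + ord('r') − ord('a') = 43
'e': a..z range, 26 + ord('e') − ord('a') = 30

Answer: 31 63 33 46 43 30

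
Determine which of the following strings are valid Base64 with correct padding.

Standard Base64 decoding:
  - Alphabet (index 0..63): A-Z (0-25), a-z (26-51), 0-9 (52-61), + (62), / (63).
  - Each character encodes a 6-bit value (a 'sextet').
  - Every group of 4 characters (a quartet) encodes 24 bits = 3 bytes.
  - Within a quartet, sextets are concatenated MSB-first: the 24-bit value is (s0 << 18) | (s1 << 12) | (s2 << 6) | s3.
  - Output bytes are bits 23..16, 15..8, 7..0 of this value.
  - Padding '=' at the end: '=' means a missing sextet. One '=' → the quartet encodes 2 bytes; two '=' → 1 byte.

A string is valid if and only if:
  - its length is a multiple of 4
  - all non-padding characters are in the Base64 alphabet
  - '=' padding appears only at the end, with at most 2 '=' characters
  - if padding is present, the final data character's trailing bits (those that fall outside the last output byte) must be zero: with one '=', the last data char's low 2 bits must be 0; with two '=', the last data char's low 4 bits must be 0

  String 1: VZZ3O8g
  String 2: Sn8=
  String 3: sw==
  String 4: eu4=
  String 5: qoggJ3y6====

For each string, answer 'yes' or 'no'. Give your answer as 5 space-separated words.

String 1: 'VZZ3O8g' → invalid (len=7 not mult of 4)
String 2: 'Sn8=' → valid
String 3: 'sw==' → valid
String 4: 'eu4=' → valid
String 5: 'qoggJ3y6====' → invalid (4 pad chars (max 2))

Answer: no yes yes yes no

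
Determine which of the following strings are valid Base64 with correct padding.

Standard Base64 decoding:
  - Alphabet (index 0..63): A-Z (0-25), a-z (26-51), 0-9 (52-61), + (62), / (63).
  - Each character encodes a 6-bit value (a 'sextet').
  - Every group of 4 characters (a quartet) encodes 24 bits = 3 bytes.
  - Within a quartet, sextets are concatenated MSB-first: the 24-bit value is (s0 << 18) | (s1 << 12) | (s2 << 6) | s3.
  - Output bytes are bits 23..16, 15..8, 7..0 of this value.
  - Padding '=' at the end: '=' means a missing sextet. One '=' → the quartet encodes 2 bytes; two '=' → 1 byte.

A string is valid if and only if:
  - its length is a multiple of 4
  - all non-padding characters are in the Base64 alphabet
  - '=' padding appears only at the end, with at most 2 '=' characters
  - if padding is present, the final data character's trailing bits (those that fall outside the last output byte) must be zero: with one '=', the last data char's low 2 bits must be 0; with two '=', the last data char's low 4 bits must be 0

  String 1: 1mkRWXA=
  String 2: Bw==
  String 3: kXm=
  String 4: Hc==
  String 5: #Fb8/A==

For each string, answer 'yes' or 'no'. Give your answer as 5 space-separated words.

String 1: '1mkRWXA=' → valid
String 2: 'Bw==' → valid
String 3: 'kXm=' → invalid (bad trailing bits)
String 4: 'Hc==' → invalid (bad trailing bits)
String 5: '#Fb8/A==' → invalid (bad char(s): ['#'])

Answer: yes yes no no no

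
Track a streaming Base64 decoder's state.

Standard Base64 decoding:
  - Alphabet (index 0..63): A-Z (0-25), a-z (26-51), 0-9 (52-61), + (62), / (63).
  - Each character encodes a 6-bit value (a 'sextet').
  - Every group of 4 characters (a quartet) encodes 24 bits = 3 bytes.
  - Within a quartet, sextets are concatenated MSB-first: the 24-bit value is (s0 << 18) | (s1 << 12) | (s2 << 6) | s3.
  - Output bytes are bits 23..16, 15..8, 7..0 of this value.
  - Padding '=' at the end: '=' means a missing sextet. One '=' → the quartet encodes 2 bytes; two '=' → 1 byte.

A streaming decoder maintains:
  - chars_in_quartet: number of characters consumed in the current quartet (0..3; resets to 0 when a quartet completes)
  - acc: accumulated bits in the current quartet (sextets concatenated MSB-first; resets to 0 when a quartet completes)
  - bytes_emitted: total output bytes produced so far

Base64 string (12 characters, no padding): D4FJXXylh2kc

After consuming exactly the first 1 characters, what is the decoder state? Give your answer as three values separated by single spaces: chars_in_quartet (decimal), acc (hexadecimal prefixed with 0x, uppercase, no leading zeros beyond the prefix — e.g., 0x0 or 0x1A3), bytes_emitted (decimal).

Answer: 1 0x3 0

Derivation:
After char 0 ('D'=3): chars_in_quartet=1 acc=0x3 bytes_emitted=0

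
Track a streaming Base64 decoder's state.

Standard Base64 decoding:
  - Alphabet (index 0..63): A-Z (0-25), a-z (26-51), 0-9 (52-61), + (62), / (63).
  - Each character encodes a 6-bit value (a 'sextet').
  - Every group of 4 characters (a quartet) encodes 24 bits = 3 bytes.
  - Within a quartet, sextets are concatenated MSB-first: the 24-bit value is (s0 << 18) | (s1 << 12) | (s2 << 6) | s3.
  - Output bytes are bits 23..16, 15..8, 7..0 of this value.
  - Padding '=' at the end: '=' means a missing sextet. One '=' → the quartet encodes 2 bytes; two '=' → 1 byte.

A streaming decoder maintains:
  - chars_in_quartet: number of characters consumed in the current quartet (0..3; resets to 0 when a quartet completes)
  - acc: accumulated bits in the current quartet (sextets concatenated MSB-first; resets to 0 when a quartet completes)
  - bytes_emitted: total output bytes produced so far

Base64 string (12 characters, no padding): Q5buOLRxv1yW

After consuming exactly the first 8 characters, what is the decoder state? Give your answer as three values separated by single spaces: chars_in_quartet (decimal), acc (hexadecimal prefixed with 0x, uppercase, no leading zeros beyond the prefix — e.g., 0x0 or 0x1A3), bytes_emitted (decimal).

After char 0 ('Q'=16): chars_in_quartet=1 acc=0x10 bytes_emitted=0
After char 1 ('5'=57): chars_in_quartet=2 acc=0x439 bytes_emitted=0
After char 2 ('b'=27): chars_in_quartet=3 acc=0x10E5B bytes_emitted=0
After char 3 ('u'=46): chars_in_quartet=4 acc=0x4396EE -> emit 43 96 EE, reset; bytes_emitted=3
After char 4 ('O'=14): chars_in_quartet=1 acc=0xE bytes_emitted=3
After char 5 ('L'=11): chars_in_quartet=2 acc=0x38B bytes_emitted=3
After char 6 ('R'=17): chars_in_quartet=3 acc=0xE2D1 bytes_emitted=3
After char 7 ('x'=49): chars_in_quartet=4 acc=0x38B471 -> emit 38 B4 71, reset; bytes_emitted=6

Answer: 0 0x0 6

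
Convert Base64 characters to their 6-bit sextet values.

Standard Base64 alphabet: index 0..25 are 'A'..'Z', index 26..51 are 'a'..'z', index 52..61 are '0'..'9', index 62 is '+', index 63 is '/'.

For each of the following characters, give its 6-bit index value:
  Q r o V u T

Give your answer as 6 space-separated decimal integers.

'Q': A..Z range, ord('Q') − ord('A') = 16
'r': a..z range, 26 + ord('r') − ord('a') = 43
'o': a..z range, 26 + ord('o') − ord('a') = 40
'V': A..Z range, ord('V') − ord('A') = 21
'u': a..z range, 26 + ord('u') − ord('a') = 46
'T': A..Z range, ord('T') − ord('A') = 19

Answer: 16 43 40 21 46 19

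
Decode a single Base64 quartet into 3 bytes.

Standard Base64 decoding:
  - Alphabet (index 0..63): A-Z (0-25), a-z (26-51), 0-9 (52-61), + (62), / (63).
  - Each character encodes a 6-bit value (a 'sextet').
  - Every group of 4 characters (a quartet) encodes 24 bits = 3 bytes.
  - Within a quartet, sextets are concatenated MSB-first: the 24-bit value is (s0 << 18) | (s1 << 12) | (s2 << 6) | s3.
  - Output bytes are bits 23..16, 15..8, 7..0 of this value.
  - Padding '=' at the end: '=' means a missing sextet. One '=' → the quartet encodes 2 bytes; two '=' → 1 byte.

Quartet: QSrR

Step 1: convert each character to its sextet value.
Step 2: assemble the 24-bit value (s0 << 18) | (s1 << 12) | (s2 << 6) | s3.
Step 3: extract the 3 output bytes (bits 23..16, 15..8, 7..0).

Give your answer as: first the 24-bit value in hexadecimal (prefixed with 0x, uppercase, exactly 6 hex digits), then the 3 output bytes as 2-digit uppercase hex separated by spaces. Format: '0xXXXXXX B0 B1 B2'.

Answer: 0x412AD1 41 2A D1

Derivation:
Sextets: Q=16, S=18, r=43, R=17
24-bit: (16<<18) | (18<<12) | (43<<6) | 17
      = 0x400000 | 0x012000 | 0x000AC0 | 0x000011
      = 0x412AD1
Bytes: (v>>16)&0xFF=41, (v>>8)&0xFF=2A, v&0xFF=D1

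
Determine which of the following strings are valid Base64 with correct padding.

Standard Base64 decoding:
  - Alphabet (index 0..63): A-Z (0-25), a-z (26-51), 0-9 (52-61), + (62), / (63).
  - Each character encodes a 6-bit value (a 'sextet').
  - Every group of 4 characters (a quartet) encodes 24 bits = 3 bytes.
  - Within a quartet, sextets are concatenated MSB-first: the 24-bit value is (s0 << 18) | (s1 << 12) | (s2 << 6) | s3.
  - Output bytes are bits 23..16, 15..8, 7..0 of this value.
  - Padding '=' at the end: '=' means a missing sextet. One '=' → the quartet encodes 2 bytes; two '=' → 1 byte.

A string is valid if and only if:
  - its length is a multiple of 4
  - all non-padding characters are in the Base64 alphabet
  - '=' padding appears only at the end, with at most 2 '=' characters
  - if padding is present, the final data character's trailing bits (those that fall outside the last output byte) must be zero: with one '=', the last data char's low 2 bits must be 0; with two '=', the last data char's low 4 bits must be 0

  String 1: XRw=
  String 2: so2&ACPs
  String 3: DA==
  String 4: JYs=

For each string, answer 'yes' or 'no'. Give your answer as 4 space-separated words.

Answer: yes no yes yes

Derivation:
String 1: 'XRw=' → valid
String 2: 'so2&ACPs' → invalid (bad char(s): ['&'])
String 3: 'DA==' → valid
String 4: 'JYs=' → valid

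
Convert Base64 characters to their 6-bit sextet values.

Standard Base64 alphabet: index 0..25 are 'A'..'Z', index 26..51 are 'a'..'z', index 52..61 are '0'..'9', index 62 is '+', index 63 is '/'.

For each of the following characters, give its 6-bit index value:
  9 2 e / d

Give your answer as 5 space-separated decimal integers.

Answer: 61 54 30 63 29

Derivation:
'9': 0..9 range, 52 + ord('9') − ord('0') = 61
'2': 0..9 range, 52 + ord('2') − ord('0') = 54
'e': a..z range, 26 + ord('e') − ord('a') = 30
'/': index 63
'd': a..z range, 26 + ord('d') − ord('a') = 29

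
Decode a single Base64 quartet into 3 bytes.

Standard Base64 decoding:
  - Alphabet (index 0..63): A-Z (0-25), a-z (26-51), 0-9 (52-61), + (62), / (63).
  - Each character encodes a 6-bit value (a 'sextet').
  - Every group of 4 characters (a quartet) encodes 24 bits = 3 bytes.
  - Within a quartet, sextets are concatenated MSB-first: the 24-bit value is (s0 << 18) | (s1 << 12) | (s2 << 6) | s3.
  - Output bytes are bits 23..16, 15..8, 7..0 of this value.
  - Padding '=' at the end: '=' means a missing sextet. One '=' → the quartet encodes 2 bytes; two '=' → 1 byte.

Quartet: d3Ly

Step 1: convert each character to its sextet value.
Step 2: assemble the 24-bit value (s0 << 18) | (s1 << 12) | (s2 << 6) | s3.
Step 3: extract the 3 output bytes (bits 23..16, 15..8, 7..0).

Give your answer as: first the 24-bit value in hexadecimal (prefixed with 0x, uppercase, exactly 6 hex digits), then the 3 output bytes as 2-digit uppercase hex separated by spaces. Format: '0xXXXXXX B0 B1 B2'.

Sextets: d=29, 3=55, L=11, y=50
24-bit: (29<<18) | (55<<12) | (11<<6) | 50
      = 0x740000 | 0x037000 | 0x0002C0 | 0x000032
      = 0x7772F2
Bytes: (v>>16)&0xFF=77, (v>>8)&0xFF=72, v&0xFF=F2

Answer: 0x7772F2 77 72 F2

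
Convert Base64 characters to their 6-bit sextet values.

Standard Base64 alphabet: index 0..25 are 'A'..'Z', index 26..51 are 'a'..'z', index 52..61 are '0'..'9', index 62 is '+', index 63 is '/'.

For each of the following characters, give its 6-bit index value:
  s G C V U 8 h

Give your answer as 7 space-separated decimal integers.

Answer: 44 6 2 21 20 60 33

Derivation:
's': a..z range, 26 + ord('s') − ord('a') = 44
'G': A..Z range, ord('G') − ord('A') = 6
'C': A..Z range, ord('C') − ord('A') = 2
'V': A..Z range, ord('V') − ord('A') = 21
'U': A..Z range, ord('U') − ord('A') = 20
'8': 0..9 range, 52 + ord('8') − ord('0') = 60
'h': a..z range, 26 + ord('h') − ord('a') = 33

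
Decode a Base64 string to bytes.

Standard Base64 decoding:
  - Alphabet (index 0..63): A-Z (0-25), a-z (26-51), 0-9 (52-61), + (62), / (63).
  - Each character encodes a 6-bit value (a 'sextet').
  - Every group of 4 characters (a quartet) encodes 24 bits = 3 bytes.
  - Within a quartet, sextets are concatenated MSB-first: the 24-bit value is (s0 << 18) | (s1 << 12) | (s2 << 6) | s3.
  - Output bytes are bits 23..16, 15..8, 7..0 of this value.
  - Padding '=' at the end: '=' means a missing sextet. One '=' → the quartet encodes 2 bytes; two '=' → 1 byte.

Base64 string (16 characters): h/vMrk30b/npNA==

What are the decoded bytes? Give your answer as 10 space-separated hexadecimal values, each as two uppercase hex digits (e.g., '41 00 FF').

After char 0 ('h'=33): chars_in_quartet=1 acc=0x21 bytes_emitted=0
After char 1 ('/'=63): chars_in_quartet=2 acc=0x87F bytes_emitted=0
After char 2 ('v'=47): chars_in_quartet=3 acc=0x21FEF bytes_emitted=0
After char 3 ('M'=12): chars_in_quartet=4 acc=0x87FBCC -> emit 87 FB CC, reset; bytes_emitted=3
After char 4 ('r'=43): chars_in_quartet=1 acc=0x2B bytes_emitted=3
After char 5 ('k'=36): chars_in_quartet=2 acc=0xAE4 bytes_emitted=3
After char 6 ('3'=55): chars_in_quartet=3 acc=0x2B937 bytes_emitted=3
After char 7 ('0'=52): chars_in_quartet=4 acc=0xAE4DF4 -> emit AE 4D F4, reset; bytes_emitted=6
After char 8 ('b'=27): chars_in_quartet=1 acc=0x1B bytes_emitted=6
After char 9 ('/'=63): chars_in_quartet=2 acc=0x6FF bytes_emitted=6
After char 10 ('n'=39): chars_in_quartet=3 acc=0x1BFE7 bytes_emitted=6
After char 11 ('p'=41): chars_in_quartet=4 acc=0x6FF9E9 -> emit 6F F9 E9, reset; bytes_emitted=9
After char 12 ('N'=13): chars_in_quartet=1 acc=0xD bytes_emitted=9
After char 13 ('A'=0): chars_in_quartet=2 acc=0x340 bytes_emitted=9
Padding '==': partial quartet acc=0x340 -> emit 34; bytes_emitted=10

Answer: 87 FB CC AE 4D F4 6F F9 E9 34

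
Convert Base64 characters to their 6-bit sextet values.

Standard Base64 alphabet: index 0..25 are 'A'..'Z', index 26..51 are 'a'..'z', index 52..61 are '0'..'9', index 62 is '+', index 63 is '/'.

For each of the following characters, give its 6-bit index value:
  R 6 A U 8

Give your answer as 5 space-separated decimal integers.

Answer: 17 58 0 20 60

Derivation:
'R': A..Z range, ord('R') − ord('A') = 17
'6': 0..9 range, 52 + ord('6') − ord('0') = 58
'A': A..Z range, ord('A') − ord('A') = 0
'U': A..Z range, ord('U') − ord('A') = 20
'8': 0..9 range, 52 + ord('8') − ord('0') = 60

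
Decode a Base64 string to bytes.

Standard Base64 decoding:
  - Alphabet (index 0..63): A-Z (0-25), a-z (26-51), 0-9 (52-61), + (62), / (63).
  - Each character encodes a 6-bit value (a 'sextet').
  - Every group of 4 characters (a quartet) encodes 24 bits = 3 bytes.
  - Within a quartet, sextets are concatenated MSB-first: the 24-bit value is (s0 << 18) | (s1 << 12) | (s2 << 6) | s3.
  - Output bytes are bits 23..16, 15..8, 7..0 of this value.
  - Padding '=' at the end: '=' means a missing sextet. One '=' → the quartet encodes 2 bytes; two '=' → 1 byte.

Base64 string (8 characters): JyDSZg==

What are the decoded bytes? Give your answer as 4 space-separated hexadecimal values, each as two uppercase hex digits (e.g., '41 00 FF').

Answer: 27 20 D2 66

Derivation:
After char 0 ('J'=9): chars_in_quartet=1 acc=0x9 bytes_emitted=0
After char 1 ('y'=50): chars_in_quartet=2 acc=0x272 bytes_emitted=0
After char 2 ('D'=3): chars_in_quartet=3 acc=0x9C83 bytes_emitted=0
After char 3 ('S'=18): chars_in_quartet=4 acc=0x2720D2 -> emit 27 20 D2, reset; bytes_emitted=3
After char 4 ('Z'=25): chars_in_quartet=1 acc=0x19 bytes_emitted=3
After char 5 ('g'=32): chars_in_quartet=2 acc=0x660 bytes_emitted=3
Padding '==': partial quartet acc=0x660 -> emit 66; bytes_emitted=4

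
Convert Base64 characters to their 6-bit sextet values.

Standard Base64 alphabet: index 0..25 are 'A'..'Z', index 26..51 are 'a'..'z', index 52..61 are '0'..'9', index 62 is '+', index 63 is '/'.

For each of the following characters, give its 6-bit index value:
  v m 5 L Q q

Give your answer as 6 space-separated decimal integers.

'v': a..z range, 26 + ord('v') − ord('a') = 47
'm': a..z range, 26 + ord('m') − ord('a') = 38
'5': 0..9 range, 52 + ord('5') − ord('0') = 57
'L': A..Z range, ord('L') − ord('A') = 11
'Q': A..Z range, ord('Q') − ord('A') = 16
'q': a..z range, 26 + ord('q') − ord('a') = 42

Answer: 47 38 57 11 16 42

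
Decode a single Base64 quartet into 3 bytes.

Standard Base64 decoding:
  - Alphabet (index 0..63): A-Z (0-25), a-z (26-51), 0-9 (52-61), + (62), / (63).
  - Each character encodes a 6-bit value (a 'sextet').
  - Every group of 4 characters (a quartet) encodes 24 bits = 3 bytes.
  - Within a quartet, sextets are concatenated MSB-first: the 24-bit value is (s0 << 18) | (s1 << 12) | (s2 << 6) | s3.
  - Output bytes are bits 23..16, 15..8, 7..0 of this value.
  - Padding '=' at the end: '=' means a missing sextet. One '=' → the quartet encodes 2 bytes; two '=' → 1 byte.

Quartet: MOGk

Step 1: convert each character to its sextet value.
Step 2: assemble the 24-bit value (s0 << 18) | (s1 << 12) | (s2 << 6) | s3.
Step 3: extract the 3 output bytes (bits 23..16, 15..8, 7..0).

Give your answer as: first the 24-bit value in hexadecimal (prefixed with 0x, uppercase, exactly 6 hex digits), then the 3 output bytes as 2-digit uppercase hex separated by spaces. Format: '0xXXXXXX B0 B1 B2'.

Answer: 0x30E1A4 30 E1 A4

Derivation:
Sextets: M=12, O=14, G=6, k=36
24-bit: (12<<18) | (14<<12) | (6<<6) | 36
      = 0x300000 | 0x00E000 | 0x000180 | 0x000024
      = 0x30E1A4
Bytes: (v>>16)&0xFF=30, (v>>8)&0xFF=E1, v&0xFF=A4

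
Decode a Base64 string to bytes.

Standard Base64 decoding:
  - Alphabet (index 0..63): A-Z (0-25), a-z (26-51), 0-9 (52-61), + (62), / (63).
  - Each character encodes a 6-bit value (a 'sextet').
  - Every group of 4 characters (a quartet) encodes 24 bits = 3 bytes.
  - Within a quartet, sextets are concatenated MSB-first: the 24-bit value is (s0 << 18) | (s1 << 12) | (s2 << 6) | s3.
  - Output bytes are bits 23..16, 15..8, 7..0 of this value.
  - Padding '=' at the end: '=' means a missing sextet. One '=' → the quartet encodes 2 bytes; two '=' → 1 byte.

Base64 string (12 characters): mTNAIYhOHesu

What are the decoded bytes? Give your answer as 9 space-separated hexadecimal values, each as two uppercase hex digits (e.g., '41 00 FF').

After char 0 ('m'=38): chars_in_quartet=1 acc=0x26 bytes_emitted=0
After char 1 ('T'=19): chars_in_quartet=2 acc=0x993 bytes_emitted=0
After char 2 ('N'=13): chars_in_quartet=3 acc=0x264CD bytes_emitted=0
After char 3 ('A'=0): chars_in_quartet=4 acc=0x993340 -> emit 99 33 40, reset; bytes_emitted=3
After char 4 ('I'=8): chars_in_quartet=1 acc=0x8 bytes_emitted=3
After char 5 ('Y'=24): chars_in_quartet=2 acc=0x218 bytes_emitted=3
After char 6 ('h'=33): chars_in_quartet=3 acc=0x8621 bytes_emitted=3
After char 7 ('O'=14): chars_in_quartet=4 acc=0x21884E -> emit 21 88 4E, reset; bytes_emitted=6
After char 8 ('H'=7): chars_in_quartet=1 acc=0x7 bytes_emitted=6
After char 9 ('e'=30): chars_in_quartet=2 acc=0x1DE bytes_emitted=6
After char 10 ('s'=44): chars_in_quartet=3 acc=0x77AC bytes_emitted=6
After char 11 ('u'=46): chars_in_quartet=4 acc=0x1DEB2E -> emit 1D EB 2E, reset; bytes_emitted=9

Answer: 99 33 40 21 88 4E 1D EB 2E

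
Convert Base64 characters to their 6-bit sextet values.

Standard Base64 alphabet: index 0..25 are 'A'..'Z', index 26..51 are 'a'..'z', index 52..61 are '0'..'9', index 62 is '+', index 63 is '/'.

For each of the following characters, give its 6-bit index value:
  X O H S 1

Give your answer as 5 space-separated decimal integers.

'X': A..Z range, ord('X') − ord('A') = 23
'O': A..Z range, ord('O') − ord('A') = 14
'H': A..Z range, ord('H') − ord('A') = 7
'S': A..Z range, ord('S') − ord('A') = 18
'1': 0..9 range, 52 + ord('1') − ord('0') = 53

Answer: 23 14 7 18 53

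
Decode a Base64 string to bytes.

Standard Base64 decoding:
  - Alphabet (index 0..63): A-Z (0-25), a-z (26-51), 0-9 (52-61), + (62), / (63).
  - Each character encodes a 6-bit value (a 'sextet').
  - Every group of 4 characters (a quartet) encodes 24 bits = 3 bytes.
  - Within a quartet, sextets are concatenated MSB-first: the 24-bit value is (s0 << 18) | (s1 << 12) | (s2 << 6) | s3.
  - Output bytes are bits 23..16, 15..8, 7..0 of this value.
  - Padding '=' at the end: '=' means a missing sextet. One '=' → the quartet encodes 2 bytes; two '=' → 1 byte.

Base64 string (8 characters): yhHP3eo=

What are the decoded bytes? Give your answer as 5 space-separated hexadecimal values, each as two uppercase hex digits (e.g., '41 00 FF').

After char 0 ('y'=50): chars_in_quartet=1 acc=0x32 bytes_emitted=0
After char 1 ('h'=33): chars_in_quartet=2 acc=0xCA1 bytes_emitted=0
After char 2 ('H'=7): chars_in_quartet=3 acc=0x32847 bytes_emitted=0
After char 3 ('P'=15): chars_in_quartet=4 acc=0xCA11CF -> emit CA 11 CF, reset; bytes_emitted=3
After char 4 ('3'=55): chars_in_quartet=1 acc=0x37 bytes_emitted=3
After char 5 ('e'=30): chars_in_quartet=2 acc=0xDDE bytes_emitted=3
After char 6 ('o'=40): chars_in_quartet=3 acc=0x377A8 bytes_emitted=3
Padding '=': partial quartet acc=0x377A8 -> emit DD EA; bytes_emitted=5

Answer: CA 11 CF DD EA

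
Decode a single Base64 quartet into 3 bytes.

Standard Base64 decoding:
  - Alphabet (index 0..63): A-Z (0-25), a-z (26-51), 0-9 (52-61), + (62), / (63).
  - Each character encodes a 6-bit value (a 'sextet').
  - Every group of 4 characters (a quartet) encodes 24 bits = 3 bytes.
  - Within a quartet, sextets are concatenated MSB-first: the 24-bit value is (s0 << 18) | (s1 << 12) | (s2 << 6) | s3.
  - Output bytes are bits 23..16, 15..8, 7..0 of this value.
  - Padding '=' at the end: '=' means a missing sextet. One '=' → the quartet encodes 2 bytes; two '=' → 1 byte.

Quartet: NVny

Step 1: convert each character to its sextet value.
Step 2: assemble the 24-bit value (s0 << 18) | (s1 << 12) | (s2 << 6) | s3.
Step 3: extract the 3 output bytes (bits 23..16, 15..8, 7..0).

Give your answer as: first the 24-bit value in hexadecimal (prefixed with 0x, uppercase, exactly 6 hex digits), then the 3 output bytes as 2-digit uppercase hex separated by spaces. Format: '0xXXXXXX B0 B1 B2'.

Answer: 0x3559F2 35 59 F2

Derivation:
Sextets: N=13, V=21, n=39, y=50
24-bit: (13<<18) | (21<<12) | (39<<6) | 50
      = 0x340000 | 0x015000 | 0x0009C0 | 0x000032
      = 0x3559F2
Bytes: (v>>16)&0xFF=35, (v>>8)&0xFF=59, v&0xFF=F2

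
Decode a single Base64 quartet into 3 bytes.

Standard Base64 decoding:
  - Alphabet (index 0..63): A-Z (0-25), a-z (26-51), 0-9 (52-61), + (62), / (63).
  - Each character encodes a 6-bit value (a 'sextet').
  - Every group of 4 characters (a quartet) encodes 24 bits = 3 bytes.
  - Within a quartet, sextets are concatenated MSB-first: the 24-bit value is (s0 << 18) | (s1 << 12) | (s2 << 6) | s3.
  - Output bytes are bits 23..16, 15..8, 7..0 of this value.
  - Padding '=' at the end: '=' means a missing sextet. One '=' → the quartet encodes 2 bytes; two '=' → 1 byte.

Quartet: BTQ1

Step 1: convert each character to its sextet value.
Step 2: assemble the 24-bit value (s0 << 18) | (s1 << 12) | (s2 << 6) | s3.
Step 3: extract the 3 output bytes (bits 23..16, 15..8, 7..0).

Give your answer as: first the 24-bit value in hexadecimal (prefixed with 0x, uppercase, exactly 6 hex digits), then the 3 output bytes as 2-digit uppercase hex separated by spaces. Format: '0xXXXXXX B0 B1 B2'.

Answer: 0x053435 05 34 35

Derivation:
Sextets: B=1, T=19, Q=16, 1=53
24-bit: (1<<18) | (19<<12) | (16<<6) | 53
      = 0x040000 | 0x013000 | 0x000400 | 0x000035
      = 0x053435
Bytes: (v>>16)&0xFF=05, (v>>8)&0xFF=34, v&0xFF=35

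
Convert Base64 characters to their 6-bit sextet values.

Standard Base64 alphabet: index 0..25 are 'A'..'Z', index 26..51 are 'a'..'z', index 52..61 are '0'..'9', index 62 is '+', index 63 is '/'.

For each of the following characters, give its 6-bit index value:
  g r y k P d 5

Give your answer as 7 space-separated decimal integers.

'g': a..z range, 26 + ord('g') − ord('a') = 32
'r': a..z range, 26 + ord('r') − ord('a') = 43
'y': a..z range, 26 + ord('y') − ord('a') = 50
'k': a..z range, 26 + ord('k') − ord('a') = 36
'P': A..Z range, ord('P') − ord('A') = 15
'd': a..z range, 26 + ord('d') − ord('a') = 29
'5': 0..9 range, 52 + ord('5') − ord('0') = 57

Answer: 32 43 50 36 15 29 57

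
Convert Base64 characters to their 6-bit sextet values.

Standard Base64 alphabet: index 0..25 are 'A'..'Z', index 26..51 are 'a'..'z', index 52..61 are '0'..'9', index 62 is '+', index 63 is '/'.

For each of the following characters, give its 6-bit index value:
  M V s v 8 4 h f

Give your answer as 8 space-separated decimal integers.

Answer: 12 21 44 47 60 56 33 31

Derivation:
'M': A..Z range, ord('M') − ord('A') = 12
'V': A..Z range, ord('V') − ord('A') = 21
's': a..z range, 26 + ord('s') − ord('a') = 44
'v': a..z range, 26 + ord('v') − ord('a') = 47
'8': 0..9 range, 52 + ord('8') − ord('0') = 60
'4': 0..9 range, 52 + ord('4') − ord('0') = 56
'h': a..z range, 26 + ord('h') − ord('a') = 33
'f': a..z range, 26 + ord('f') − ord('a') = 31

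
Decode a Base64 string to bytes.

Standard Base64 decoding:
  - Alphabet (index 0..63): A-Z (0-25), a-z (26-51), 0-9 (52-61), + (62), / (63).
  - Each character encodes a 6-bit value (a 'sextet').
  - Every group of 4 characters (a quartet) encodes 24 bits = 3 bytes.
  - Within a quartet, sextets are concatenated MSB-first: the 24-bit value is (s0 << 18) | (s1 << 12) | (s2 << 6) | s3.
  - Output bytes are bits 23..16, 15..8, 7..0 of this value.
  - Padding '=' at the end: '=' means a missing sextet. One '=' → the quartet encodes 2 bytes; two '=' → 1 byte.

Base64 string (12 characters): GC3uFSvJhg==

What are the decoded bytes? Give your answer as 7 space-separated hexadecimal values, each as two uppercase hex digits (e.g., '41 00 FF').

Answer: 18 2D EE 15 2B C9 86

Derivation:
After char 0 ('G'=6): chars_in_quartet=1 acc=0x6 bytes_emitted=0
After char 1 ('C'=2): chars_in_quartet=2 acc=0x182 bytes_emitted=0
After char 2 ('3'=55): chars_in_quartet=3 acc=0x60B7 bytes_emitted=0
After char 3 ('u'=46): chars_in_quartet=4 acc=0x182DEE -> emit 18 2D EE, reset; bytes_emitted=3
After char 4 ('F'=5): chars_in_quartet=1 acc=0x5 bytes_emitted=3
After char 5 ('S'=18): chars_in_quartet=2 acc=0x152 bytes_emitted=3
After char 6 ('v'=47): chars_in_quartet=3 acc=0x54AF bytes_emitted=3
After char 7 ('J'=9): chars_in_quartet=4 acc=0x152BC9 -> emit 15 2B C9, reset; bytes_emitted=6
After char 8 ('h'=33): chars_in_quartet=1 acc=0x21 bytes_emitted=6
After char 9 ('g'=32): chars_in_quartet=2 acc=0x860 bytes_emitted=6
Padding '==': partial quartet acc=0x860 -> emit 86; bytes_emitted=7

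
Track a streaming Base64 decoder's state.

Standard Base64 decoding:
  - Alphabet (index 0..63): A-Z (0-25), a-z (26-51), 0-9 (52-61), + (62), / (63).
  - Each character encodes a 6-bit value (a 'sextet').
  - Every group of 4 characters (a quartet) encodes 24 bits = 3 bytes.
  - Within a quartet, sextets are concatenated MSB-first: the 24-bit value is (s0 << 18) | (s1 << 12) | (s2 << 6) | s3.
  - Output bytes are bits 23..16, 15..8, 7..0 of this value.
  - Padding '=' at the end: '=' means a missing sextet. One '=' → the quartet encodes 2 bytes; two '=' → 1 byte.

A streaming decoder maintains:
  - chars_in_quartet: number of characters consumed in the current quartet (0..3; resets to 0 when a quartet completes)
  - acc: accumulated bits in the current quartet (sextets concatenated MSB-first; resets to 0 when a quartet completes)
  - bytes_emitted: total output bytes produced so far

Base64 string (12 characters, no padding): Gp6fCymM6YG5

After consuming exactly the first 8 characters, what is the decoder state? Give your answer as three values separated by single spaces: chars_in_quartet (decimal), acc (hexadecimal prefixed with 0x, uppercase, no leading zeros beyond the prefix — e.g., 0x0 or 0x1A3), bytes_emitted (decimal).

After char 0 ('G'=6): chars_in_quartet=1 acc=0x6 bytes_emitted=0
After char 1 ('p'=41): chars_in_quartet=2 acc=0x1A9 bytes_emitted=0
After char 2 ('6'=58): chars_in_quartet=3 acc=0x6A7A bytes_emitted=0
After char 3 ('f'=31): chars_in_quartet=4 acc=0x1A9E9F -> emit 1A 9E 9F, reset; bytes_emitted=3
After char 4 ('C'=2): chars_in_quartet=1 acc=0x2 bytes_emitted=3
After char 5 ('y'=50): chars_in_quartet=2 acc=0xB2 bytes_emitted=3
After char 6 ('m'=38): chars_in_quartet=3 acc=0x2CA6 bytes_emitted=3
After char 7 ('M'=12): chars_in_quartet=4 acc=0xB298C -> emit 0B 29 8C, reset; bytes_emitted=6

Answer: 0 0x0 6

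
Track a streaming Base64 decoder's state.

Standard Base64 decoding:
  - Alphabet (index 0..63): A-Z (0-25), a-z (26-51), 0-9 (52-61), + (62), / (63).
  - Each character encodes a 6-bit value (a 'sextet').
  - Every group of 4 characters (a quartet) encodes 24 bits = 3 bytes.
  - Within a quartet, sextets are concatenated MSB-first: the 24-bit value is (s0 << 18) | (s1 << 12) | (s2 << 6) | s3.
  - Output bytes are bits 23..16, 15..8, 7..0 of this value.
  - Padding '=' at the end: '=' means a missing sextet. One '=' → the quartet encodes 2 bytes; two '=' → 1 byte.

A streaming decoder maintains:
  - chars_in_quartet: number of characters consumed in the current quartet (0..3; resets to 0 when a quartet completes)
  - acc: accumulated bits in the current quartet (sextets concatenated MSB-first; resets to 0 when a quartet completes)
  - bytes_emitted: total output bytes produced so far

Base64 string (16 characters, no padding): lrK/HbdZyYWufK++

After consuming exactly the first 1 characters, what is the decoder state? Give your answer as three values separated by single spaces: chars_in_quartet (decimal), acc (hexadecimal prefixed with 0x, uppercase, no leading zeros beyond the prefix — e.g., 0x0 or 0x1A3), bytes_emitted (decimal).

Answer: 1 0x25 0

Derivation:
After char 0 ('l'=37): chars_in_quartet=1 acc=0x25 bytes_emitted=0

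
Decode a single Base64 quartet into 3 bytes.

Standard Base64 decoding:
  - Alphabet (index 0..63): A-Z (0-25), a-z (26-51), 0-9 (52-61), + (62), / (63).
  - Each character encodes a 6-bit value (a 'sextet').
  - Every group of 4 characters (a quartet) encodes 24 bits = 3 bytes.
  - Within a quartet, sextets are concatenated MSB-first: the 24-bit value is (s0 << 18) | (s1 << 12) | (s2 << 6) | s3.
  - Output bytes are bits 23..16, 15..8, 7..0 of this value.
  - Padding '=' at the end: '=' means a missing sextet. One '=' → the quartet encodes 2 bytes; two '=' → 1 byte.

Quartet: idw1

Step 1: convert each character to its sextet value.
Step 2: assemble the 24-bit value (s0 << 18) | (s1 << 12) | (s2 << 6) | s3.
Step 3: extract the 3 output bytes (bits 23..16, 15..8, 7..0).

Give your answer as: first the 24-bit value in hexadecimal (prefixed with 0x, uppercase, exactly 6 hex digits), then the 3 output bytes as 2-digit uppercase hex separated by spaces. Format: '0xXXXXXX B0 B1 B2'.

Sextets: i=34, d=29, w=48, 1=53
24-bit: (34<<18) | (29<<12) | (48<<6) | 53
      = 0x880000 | 0x01D000 | 0x000C00 | 0x000035
      = 0x89DC35
Bytes: (v>>16)&0xFF=89, (v>>8)&0xFF=DC, v&0xFF=35

Answer: 0x89DC35 89 DC 35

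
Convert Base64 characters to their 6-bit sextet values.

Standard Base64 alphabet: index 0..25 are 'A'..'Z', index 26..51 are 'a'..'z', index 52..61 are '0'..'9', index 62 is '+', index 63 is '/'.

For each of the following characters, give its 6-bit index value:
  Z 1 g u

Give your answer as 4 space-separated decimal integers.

Answer: 25 53 32 46

Derivation:
'Z': A..Z range, ord('Z') − ord('A') = 25
'1': 0..9 range, 52 + ord('1') − ord('0') = 53
'g': a..z range, 26 + ord('g') − ord('a') = 32
'u': a..z range, 26 + ord('u') − ord('a') = 46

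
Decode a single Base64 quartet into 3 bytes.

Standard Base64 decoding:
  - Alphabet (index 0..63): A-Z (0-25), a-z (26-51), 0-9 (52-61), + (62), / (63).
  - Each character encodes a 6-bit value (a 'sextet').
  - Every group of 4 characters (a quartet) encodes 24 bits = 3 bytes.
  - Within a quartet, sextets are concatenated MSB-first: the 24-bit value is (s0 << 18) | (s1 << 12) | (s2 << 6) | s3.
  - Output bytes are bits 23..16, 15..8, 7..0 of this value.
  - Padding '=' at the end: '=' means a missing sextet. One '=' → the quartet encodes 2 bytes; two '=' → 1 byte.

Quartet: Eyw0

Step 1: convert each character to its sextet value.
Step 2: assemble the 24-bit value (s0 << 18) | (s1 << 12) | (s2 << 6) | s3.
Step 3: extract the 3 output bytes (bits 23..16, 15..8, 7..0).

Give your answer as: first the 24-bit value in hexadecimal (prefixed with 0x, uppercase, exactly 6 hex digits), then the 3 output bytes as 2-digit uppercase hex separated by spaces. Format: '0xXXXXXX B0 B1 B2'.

Answer: 0x132C34 13 2C 34

Derivation:
Sextets: E=4, y=50, w=48, 0=52
24-bit: (4<<18) | (50<<12) | (48<<6) | 52
      = 0x100000 | 0x032000 | 0x000C00 | 0x000034
      = 0x132C34
Bytes: (v>>16)&0xFF=13, (v>>8)&0xFF=2C, v&0xFF=34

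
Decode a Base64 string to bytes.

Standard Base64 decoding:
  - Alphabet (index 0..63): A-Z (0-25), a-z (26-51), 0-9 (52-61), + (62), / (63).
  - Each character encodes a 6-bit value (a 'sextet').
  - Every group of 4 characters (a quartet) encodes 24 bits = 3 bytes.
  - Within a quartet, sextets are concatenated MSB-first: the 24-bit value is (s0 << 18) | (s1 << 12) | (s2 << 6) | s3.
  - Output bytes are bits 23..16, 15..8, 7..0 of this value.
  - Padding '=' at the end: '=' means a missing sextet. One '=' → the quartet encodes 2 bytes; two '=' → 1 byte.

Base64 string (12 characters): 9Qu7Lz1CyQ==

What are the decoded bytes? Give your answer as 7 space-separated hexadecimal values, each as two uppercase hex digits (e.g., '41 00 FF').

Answer: F5 0B BB 2F 3D 42 C9

Derivation:
After char 0 ('9'=61): chars_in_quartet=1 acc=0x3D bytes_emitted=0
After char 1 ('Q'=16): chars_in_quartet=2 acc=0xF50 bytes_emitted=0
After char 2 ('u'=46): chars_in_quartet=3 acc=0x3D42E bytes_emitted=0
After char 3 ('7'=59): chars_in_quartet=4 acc=0xF50BBB -> emit F5 0B BB, reset; bytes_emitted=3
After char 4 ('L'=11): chars_in_quartet=1 acc=0xB bytes_emitted=3
After char 5 ('z'=51): chars_in_quartet=2 acc=0x2F3 bytes_emitted=3
After char 6 ('1'=53): chars_in_quartet=3 acc=0xBCF5 bytes_emitted=3
After char 7 ('C'=2): chars_in_quartet=4 acc=0x2F3D42 -> emit 2F 3D 42, reset; bytes_emitted=6
After char 8 ('y'=50): chars_in_quartet=1 acc=0x32 bytes_emitted=6
After char 9 ('Q'=16): chars_in_quartet=2 acc=0xC90 bytes_emitted=6
Padding '==': partial quartet acc=0xC90 -> emit C9; bytes_emitted=7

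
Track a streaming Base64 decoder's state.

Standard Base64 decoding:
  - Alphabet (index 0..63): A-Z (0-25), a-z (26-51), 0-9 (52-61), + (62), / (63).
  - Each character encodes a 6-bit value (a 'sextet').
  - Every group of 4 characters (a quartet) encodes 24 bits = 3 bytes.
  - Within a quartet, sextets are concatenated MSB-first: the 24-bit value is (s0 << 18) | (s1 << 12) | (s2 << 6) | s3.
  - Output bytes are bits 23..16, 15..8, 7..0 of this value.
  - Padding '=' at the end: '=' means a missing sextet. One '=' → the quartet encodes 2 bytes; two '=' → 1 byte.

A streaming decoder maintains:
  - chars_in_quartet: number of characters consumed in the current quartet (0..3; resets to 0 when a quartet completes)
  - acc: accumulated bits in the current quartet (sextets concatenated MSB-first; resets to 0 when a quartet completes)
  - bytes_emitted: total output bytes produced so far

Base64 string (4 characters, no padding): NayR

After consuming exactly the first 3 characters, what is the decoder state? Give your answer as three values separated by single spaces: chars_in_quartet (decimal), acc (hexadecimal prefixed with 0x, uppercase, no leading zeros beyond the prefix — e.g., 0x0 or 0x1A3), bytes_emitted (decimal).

After char 0 ('N'=13): chars_in_quartet=1 acc=0xD bytes_emitted=0
After char 1 ('a'=26): chars_in_quartet=2 acc=0x35A bytes_emitted=0
After char 2 ('y'=50): chars_in_quartet=3 acc=0xD6B2 bytes_emitted=0

Answer: 3 0xD6B2 0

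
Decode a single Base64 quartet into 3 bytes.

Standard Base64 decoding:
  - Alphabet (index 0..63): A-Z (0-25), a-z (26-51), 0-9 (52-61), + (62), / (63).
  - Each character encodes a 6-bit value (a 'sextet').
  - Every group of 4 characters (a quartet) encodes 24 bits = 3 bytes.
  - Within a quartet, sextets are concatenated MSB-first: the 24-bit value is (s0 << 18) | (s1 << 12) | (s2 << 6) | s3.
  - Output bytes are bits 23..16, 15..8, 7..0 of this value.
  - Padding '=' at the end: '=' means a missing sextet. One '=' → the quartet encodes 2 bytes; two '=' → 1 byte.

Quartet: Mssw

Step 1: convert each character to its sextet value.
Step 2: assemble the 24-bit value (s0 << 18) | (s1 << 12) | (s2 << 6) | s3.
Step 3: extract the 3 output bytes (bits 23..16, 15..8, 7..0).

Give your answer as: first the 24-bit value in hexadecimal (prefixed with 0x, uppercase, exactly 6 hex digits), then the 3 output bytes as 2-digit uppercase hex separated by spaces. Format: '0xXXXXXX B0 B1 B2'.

Sextets: M=12, s=44, s=44, w=48
24-bit: (12<<18) | (44<<12) | (44<<6) | 48
      = 0x300000 | 0x02C000 | 0x000B00 | 0x000030
      = 0x32CB30
Bytes: (v>>16)&0xFF=32, (v>>8)&0xFF=CB, v&0xFF=30

Answer: 0x32CB30 32 CB 30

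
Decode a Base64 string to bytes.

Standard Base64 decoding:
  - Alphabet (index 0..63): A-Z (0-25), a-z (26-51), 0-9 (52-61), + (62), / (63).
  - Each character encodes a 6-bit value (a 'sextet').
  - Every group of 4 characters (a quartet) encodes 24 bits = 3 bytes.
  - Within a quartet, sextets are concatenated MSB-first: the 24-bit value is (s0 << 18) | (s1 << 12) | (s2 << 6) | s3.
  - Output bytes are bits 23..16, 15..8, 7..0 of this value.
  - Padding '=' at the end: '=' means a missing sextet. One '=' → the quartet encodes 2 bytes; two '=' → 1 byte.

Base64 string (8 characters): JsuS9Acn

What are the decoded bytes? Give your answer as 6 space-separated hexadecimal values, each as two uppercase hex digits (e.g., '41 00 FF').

After char 0 ('J'=9): chars_in_quartet=1 acc=0x9 bytes_emitted=0
After char 1 ('s'=44): chars_in_quartet=2 acc=0x26C bytes_emitted=0
After char 2 ('u'=46): chars_in_quartet=3 acc=0x9B2E bytes_emitted=0
After char 3 ('S'=18): chars_in_quartet=4 acc=0x26CB92 -> emit 26 CB 92, reset; bytes_emitted=3
After char 4 ('9'=61): chars_in_quartet=1 acc=0x3D bytes_emitted=3
After char 5 ('A'=0): chars_in_quartet=2 acc=0xF40 bytes_emitted=3
After char 6 ('c'=28): chars_in_quartet=3 acc=0x3D01C bytes_emitted=3
After char 7 ('n'=39): chars_in_quartet=4 acc=0xF40727 -> emit F4 07 27, reset; bytes_emitted=6

Answer: 26 CB 92 F4 07 27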